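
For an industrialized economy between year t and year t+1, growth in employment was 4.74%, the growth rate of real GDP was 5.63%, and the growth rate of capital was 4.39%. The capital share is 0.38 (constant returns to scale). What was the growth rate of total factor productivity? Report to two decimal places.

Labor's share = 1 − 0.38 = 0.62.
Capital: 0.38 × 4.39 = 1.6682 pp.
Employment: 0.62 × 4.74 = 2.9388 pp.
TFP growth = 5.63 − 4.607 = 1.023%.

Total factor productivity grew 1.02%.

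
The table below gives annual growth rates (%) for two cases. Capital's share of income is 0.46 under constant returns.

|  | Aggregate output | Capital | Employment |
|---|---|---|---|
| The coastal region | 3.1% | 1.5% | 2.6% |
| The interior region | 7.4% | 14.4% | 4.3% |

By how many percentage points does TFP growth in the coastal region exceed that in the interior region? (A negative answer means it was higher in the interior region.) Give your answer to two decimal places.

Labor's share = 1 − 0.46 = 0.54.
The coastal region: TFP = 3.1 − 0.69 − 1.404 = 1.006%.
The interior region: TFP = 7.4 − 6.624 − 2.322 = -1.546%.
Difference = 1.006 − (-1.546) = 2.552 pp.

2.55 percentage points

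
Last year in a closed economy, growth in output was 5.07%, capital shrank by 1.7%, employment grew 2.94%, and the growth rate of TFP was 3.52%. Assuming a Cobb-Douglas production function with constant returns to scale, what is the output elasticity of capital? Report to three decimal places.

0.300

gY = gA + α·gK + (1−α)·gL, so gY − gA − gL = α(gK − gL).
5.07 − 3.52 − 2.94 = α × (-1.7 − 2.94).
-1.39 = -4.64 α, so α = 0.29957.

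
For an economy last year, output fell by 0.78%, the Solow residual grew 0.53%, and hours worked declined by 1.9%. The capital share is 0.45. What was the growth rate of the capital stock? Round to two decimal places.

Labor's share = 1 − 0.45 = 0.55.
gY = gA + 0.55×(-1.9) + 0.45×g.
0.45×g = -0.78 − 0.53 + 1.045 = -0.265.
g = -0.265 / 0.45 = -0.5889%.

-0.59%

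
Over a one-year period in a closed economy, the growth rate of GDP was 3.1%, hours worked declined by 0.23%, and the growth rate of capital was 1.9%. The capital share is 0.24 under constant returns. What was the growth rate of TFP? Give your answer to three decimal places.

TFP grew 2.819%.

Labor's share = 1 − 0.24 = 0.76.
Capital: 0.24 × 1.9 = 0.456 pp.
Hours worked: 0.76 × (-0.23) = -0.1748 pp.
TFP growth = 3.1 − 0.2812 = 2.8188%.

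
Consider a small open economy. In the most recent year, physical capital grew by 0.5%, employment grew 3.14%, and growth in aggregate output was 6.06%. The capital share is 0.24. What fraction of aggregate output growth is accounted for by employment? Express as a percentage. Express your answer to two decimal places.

Employment accounted for 39.38% of growth.

Labor's share = 1 − 0.24 = 0.76.
Employment contributed 0.76 × 3.14 = 2.3864 pp.
Share of growth = 2.3864 / 6.06 × 100 = 39.3795%.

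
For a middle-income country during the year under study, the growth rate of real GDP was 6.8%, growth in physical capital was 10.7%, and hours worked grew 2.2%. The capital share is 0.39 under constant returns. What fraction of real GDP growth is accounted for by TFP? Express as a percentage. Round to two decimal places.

Labor's share = 1 − 0.39 = 0.61.
Physical capital: 0.39 × 10.7 = 4.173 pp.
Hours worked: 0.61 × 2.2 = 1.342 pp.
TFP growth = 6.8 − 5.515 = 1.285%.
TFP share of growth = 1.285 / 6.8 × 100 = 18.8971%.

18.90%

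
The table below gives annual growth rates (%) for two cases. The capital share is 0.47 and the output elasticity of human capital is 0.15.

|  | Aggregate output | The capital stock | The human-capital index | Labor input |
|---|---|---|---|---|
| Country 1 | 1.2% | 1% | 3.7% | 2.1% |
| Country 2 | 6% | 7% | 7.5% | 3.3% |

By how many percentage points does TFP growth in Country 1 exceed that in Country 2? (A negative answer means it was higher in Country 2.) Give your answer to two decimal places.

Labor's share = 1 − 0.47 − 0.15 = 0.38.
Country 1: TFP = 1.2 − 0.47 − 0.555 − 0.798 = -0.623%.
Country 2: TFP = 6 − 3.29 − 1.125 − 1.254 = 0.331%.
Difference = -0.623 − (0.331) = -0.954 pp.

-0.95 percentage points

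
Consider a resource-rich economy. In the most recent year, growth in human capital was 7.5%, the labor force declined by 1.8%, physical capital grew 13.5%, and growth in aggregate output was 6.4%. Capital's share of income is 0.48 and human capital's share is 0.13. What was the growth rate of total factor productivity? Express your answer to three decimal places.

Labor's share = 1 − 0.48 − 0.13 = 0.39.
Physical capital: 0.48 × 13.5 = 6.48 pp.
Human capital: 0.13 × 7.5 = 0.975 pp.
The labor force: 0.39 × (-1.8) = -0.702 pp.
TFP growth = 6.4 − 6.753 = -0.353%.

-0.353%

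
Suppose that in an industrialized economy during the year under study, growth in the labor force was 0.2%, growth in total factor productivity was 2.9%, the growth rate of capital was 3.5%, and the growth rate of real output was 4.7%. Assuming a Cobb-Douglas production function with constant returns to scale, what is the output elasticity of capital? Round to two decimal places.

gY = gA + α·gK + (1−α)·gL, so gY − gA − gL = α(gK − gL).
4.7 − 2.9 − 0.2 = α × (3.5 − 0.2).
1.6 = 3.3 α, so α = 0.4848.

0.48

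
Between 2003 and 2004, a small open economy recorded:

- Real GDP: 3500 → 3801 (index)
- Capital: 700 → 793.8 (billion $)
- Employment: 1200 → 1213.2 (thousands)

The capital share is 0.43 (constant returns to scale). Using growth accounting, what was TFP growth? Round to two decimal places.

2.21%

Real GDP growth = (3801 − 3500) / 3500 = 8.6%.
Capital growth = (793.8 − 700) / 700 = 13.4%.
Employment growth = (1213.2 − 1200) / 1200 = 1.1%.
Labor's share = 1 − 0.43 = 0.57.
Capital: 0.43 × 13.4 = 5.762 pp.
Employment: 0.57 × 1.1 = 0.627 pp.
TFP growth = 8.6 − 6.389 = 2.211%.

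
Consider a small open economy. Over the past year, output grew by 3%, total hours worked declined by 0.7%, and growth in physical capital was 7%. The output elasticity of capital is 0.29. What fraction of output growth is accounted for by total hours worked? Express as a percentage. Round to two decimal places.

Labor's share = 1 − 0.29 = 0.71.
Total hours worked contributed 0.71 × (-0.7) = -0.497 pp.
Share of growth = -0.497 / 3 × 100 = -16.5667%.

Total hours worked accounted for -16.57% of growth.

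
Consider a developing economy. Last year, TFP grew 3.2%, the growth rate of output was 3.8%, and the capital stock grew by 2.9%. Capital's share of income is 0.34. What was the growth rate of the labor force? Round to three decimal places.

Labor's share = 1 − 0.34 = 0.66.
gY = gA + 0.34×2.9 + 0.66×g.
0.66×g = 3.8 − 3.2 − 0.986 = -0.386.
g = -0.386 / 0.66 = -0.58485%.

-0.585%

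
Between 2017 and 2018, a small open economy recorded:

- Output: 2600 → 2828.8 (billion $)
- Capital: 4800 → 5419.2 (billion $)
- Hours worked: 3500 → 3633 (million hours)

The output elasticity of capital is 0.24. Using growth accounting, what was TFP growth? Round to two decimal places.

Output growth = (2828.8 − 2600) / 2600 = 8.8%.
Capital growth = (5419.2 − 4800) / 4800 = 12.9%.
Hours worked growth = (3633 − 3500) / 3500 = 3.8%.
Labor's share = 1 − 0.24 = 0.76.
Capital: 0.24 × 12.9 = 3.096 pp.
Hours worked: 0.76 × 3.8 = 2.888 pp.
TFP growth = 8.8 − 5.984 = 2.816%.

TFP grew 2.82%.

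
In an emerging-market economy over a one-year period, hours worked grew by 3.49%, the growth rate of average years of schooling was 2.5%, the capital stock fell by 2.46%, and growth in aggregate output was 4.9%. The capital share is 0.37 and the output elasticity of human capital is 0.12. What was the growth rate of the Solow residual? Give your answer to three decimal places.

The Solow residual grew 3.730%.

Labor's share = 1 − 0.37 − 0.12 = 0.51.
The capital stock: 0.37 × (-2.46) = -0.9102 pp.
Average years of schooling: 0.12 × 2.5 = 0.3 pp.
Hours worked: 0.51 × 3.49 = 1.7799 pp.
TFP growth = 4.9 − 1.1697 = 3.7303%.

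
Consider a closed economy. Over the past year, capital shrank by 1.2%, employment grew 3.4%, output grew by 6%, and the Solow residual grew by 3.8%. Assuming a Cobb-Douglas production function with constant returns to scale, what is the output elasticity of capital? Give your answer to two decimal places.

The output elasticity of capital is 0.26.

gY = gA + α·gK + (1−α)·gL, so gY − gA − gL = α(gK − gL).
6 − 3.8 − 3.4 = α × (-1.2 − 3.4).
-1.2 = -4.6 α, so α = 0.2609.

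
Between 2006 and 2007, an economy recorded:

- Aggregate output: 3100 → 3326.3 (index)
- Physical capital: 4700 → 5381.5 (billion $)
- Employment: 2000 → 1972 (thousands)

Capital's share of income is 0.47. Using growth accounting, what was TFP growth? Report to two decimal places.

TFP growth was 1.23%.

Aggregate output growth = (3326.3 − 3100) / 3100 = 7.3%.
Physical capital growth = (5381.5 − 4700) / 4700 = 14.5%.
Employment growth = (1972 − 2000) / 2000 = -1.4%.
Labor's share = 1 − 0.47 = 0.53.
Physical capital: 0.47 × 14.5 = 6.815 pp.
Employment: 0.53 × (-1.4) = -0.742 pp.
TFP growth = 7.3 − 6.073 = 1.227%.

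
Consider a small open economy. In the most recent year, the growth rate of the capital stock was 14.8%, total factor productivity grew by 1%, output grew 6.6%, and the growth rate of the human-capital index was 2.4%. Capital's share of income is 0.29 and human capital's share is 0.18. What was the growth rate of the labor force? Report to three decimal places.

Labor's share = 1 − 0.29 − 0.18 = 0.53.
gY = gA + 0.29×14.8 + 0.18×2.4 + 0.53×g.
0.53×g = 6.6 − 1 − 4.724 = 0.876.
g = 0.876 / 0.53 = 1.65283%.

1.653%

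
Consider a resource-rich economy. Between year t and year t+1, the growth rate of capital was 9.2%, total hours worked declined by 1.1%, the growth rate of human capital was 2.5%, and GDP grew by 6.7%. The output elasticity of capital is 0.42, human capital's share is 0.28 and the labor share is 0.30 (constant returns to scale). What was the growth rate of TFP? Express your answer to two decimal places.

2.47%

Labor's share = 1 − 0.42 − 0.28 = 0.3.
Capital: 0.42 × 9.2 = 3.864 pp.
Human capital: 0.28 × 2.5 = 0.7 pp.
Total hours worked: 0.3 × (-1.1) = -0.33 pp.
TFP growth = 6.7 − 4.234 = 2.466%.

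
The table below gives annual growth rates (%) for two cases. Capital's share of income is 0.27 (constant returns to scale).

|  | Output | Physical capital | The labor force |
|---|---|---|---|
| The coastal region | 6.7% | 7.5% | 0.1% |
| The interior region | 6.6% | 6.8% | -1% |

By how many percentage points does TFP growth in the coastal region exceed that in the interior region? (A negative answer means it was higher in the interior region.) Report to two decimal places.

Labor's share = 1 − 0.27 = 0.73.
The coastal region: TFP = 6.7 − 2.025 − 0.073 = 4.602%.
The interior region: TFP = 6.6 − 1.836 + 0.73 = 5.494%.
Difference = 4.602 − (5.494) = -0.892 pp.

-0.89 percentage points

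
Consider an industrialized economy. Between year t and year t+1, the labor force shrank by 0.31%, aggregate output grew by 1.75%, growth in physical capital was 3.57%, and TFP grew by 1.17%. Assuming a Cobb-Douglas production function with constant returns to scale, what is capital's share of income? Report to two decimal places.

gY = gA + α·gK + (1−α)·gL, so gY − gA − gL = α(gK − gL).
1.75 − 1.17 + 0.31 = α × (3.57 − (-0.31)).
0.89 = 3.88 α, so α = 0.2294.

Capital's share of income is 0.23.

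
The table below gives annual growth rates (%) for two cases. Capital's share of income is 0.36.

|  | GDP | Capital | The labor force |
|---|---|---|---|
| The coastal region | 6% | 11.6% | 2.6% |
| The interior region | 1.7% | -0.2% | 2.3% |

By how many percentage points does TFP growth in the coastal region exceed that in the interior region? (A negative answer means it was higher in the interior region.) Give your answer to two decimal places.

Labor's share = 1 − 0.36 = 0.64.
The coastal region: TFP = 6 − 4.176 − 1.664 = 0.16%.
The interior region: TFP = 1.7 + 0.072 − 1.472 = 0.3%.
Difference = 0.16 − (0.3) = -0.14 pp.

-0.14 percentage points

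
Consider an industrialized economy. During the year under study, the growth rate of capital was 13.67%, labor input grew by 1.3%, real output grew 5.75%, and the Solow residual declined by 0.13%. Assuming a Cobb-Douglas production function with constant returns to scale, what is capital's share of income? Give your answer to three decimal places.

0.370

gY = gA + α·gK + (1−α)·gL, so gY − gA − gL = α(gK − gL).
5.75 + 0.13 − 1.3 = α × (13.67 − 1.3).
4.58 = 12.37 α, so α = 0.37025.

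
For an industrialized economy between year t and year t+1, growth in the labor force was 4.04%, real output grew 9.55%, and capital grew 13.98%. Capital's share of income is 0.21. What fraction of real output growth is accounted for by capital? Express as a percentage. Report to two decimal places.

Capital contributed 0.21 × 13.98 = 2.9358 pp.
Share of growth = 2.9358 / 9.55 × 100 = 30.7414%.

Capital accounted for 30.74% of growth.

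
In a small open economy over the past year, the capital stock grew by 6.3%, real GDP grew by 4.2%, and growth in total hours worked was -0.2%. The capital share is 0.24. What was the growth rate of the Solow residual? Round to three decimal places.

Labor's share = 1 − 0.24 = 0.76.
The capital stock: 0.24 × 6.3 = 1.512 pp.
Total hours worked: 0.76 × (-0.2) = -0.152 pp.
TFP growth = 4.2 − 1.36 = 2.84%.

The Solow residual grew 2.840%.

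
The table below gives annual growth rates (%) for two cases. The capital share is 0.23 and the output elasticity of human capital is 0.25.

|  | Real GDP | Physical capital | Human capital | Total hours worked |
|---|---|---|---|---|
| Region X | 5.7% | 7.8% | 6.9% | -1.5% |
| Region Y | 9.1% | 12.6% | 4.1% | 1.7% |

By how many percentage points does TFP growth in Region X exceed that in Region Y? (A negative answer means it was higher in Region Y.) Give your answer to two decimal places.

Labor's share = 1 − 0.23 − 0.25 = 0.52.
Region X: TFP = 5.7 − 1.794 − 1.725 + 0.78 = 2.961%.
Region Y: TFP = 9.1 − 2.898 − 1.025 − 0.884 = 4.293%.
Difference = 2.961 − (4.293) = -1.332 pp.

-1.33 percentage points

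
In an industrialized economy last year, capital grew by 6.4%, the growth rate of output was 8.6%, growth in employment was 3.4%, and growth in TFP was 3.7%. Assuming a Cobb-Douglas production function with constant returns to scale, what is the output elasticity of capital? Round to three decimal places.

gY = gA + α·gK + (1−α)·gL, so gY − gA − gL = α(gK − gL).
8.6 − 3.7 − 3.4 = α × (6.4 − 3.4).
1.5 = 3 α, so α = 0.5.

0.500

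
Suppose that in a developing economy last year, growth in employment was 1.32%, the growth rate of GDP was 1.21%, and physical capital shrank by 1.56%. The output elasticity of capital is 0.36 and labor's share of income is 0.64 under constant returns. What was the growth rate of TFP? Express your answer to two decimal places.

Labor's share = 1 − 0.36 = 0.64.
Physical capital: 0.36 × (-1.56) = -0.5616 pp.
Employment: 0.64 × 1.32 = 0.8448 pp.
TFP growth = 1.21 − 0.2832 = 0.9268%.

TFP grew 0.93%.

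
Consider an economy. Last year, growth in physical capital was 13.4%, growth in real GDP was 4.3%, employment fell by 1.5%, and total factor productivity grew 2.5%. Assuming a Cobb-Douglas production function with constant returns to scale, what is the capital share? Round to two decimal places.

gY = gA + α·gK + (1−α)·gL, so gY − gA − gL = α(gK − gL).
4.3 − 2.5 + 1.5 = α × (13.4 − (-1.5)).
3.3 = 14.9 α, so α = 0.2215.

The capital share is 0.22.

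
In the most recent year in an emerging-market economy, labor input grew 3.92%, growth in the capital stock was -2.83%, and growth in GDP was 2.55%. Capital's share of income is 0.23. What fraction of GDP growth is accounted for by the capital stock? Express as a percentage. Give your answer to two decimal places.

-25.53%

The capital stock contributed 0.23 × (-2.83) = -0.6509 pp.
Share of growth = -0.6509 / 2.55 × 100 = -25.5255%.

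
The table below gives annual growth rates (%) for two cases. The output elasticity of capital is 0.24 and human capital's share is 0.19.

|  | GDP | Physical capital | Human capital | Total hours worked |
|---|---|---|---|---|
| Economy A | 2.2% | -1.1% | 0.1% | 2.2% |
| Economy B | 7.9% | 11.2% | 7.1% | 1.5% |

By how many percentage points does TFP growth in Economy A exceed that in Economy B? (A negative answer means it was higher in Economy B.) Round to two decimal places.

-1.82 percentage points

Labor's share = 1 − 0.24 − 0.19 = 0.57.
Economy A: TFP = 2.2 + 0.264 − 0.019 − 1.254 = 1.191%.
Economy B: TFP = 7.9 − 2.688 − 1.349 − 0.855 = 3.008%.
Difference = 1.191 − (3.008) = -1.817 pp.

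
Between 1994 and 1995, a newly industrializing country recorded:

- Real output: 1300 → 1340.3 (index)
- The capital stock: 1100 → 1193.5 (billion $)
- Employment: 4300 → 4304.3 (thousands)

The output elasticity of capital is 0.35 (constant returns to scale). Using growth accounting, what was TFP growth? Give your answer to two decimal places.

Real output growth = (1340.3 − 1300) / 1300 = 3.1%.
The capital stock growth = (1193.5 − 1100) / 1100 = 8.5%.
Employment growth = (4304.3 − 4300) / 4300 = 0.1%.
Labor's share = 1 − 0.35 = 0.65.
The capital stock: 0.35 × 8.5 = 2.975 pp.
Employment: 0.65 × 0.1 = 0.065 pp.
TFP growth = 3.1 − 3.04 = 0.06%.

TFP growth was 0.06%.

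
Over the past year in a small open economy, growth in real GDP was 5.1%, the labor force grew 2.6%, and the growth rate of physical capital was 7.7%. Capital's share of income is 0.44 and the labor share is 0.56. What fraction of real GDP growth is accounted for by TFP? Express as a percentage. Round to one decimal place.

Labor's share = 1 − 0.44 = 0.56.
Physical capital: 0.44 × 7.7 = 3.388 pp.
The labor force: 0.56 × 2.6 = 1.456 pp.
TFP growth = 5.1 − 4.844 = 0.256%.
TFP share of growth = 0.256 / 5.1 × 100 = 5.02%.

5.0%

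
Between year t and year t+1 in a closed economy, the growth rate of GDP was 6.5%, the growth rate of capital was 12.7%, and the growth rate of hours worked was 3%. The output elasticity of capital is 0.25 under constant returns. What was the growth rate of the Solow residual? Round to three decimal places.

1.075%

Labor's share = 1 − 0.25 = 0.75.
Capital: 0.25 × 12.7 = 3.175 pp.
Hours worked: 0.75 × 3 = 2.25 pp.
TFP growth = 6.5 − 5.425 = 1.075%.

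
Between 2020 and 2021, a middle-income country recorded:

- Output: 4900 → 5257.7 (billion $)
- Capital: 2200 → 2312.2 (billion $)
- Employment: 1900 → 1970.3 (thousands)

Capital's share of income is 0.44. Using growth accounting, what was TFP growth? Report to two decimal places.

TFP grew 2.98%.

Output growth = (5257.7 − 4900) / 4900 = 7.3%.
Capital growth = (2312.2 − 2200) / 2200 = 5.1%.
Employment growth = (1970.3 − 1900) / 1900 = 3.7%.
Labor's share = 1 − 0.44 = 0.56.
Capital: 0.44 × 5.1 = 2.244 pp.
Employment: 0.56 × 3.7 = 2.072 pp.
TFP growth = 7.3 − 4.316 = 2.984%.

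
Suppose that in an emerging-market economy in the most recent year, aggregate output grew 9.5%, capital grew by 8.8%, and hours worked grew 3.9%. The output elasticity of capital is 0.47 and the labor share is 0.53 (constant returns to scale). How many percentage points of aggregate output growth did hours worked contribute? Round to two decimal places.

2.07 pp

Labor's share = 1 − 0.47 = 0.53.
Contribution = share × growth = 0.53 × 3.9 = 2.067 pp.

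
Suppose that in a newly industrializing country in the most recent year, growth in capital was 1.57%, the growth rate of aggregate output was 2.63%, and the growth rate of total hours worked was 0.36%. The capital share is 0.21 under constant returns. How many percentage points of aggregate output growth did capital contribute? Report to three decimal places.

Contribution = share × growth = 0.21 × 1.57 = 0.3297 pp.

0.330 pp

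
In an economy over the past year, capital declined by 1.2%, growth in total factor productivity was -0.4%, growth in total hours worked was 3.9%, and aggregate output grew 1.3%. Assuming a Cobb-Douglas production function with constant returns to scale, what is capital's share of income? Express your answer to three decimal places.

gY = gA + α·gK + (1−α)·gL, so gY − gA − gL = α(gK − gL).
1.3 + 0.4 − 3.9 = α × (-1.2 − 3.9).
-2.2 = -5.1 α, so α = 0.43137.

Capital's share of income is 0.431.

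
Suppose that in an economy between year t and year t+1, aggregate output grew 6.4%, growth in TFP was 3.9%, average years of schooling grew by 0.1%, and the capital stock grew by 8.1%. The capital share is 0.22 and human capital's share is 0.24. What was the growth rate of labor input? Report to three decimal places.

Labor's share = 1 − 0.22 − 0.24 = 0.54.
gY = gA + 0.22×8.1 + 0.24×0.1 + 0.54×g.
0.54×g = 6.4 − 3.9 − 1.806 = 0.694.
g = 0.694 / 0.54 = 1.28519%.

Labor input growth was 1.285%.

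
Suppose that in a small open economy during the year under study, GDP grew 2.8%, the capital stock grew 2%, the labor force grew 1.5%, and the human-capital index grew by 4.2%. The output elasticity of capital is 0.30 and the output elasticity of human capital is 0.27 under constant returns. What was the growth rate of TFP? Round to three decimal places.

Labor's share = 1 − 0.3 − 0.27 = 0.43.
The capital stock: 0.3 × 2 = 0.6 pp.
The human-capital index: 0.27 × 4.2 = 1.134 pp.
The labor force: 0.43 × 1.5 = 0.645 pp.
TFP growth = 2.8 − 2.379 = 0.421%.

TFP grew 0.421%.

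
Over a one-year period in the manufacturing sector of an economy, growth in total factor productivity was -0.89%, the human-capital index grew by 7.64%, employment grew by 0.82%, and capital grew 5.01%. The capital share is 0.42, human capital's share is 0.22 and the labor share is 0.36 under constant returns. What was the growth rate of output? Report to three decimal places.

Labor's share = 1 − 0.42 − 0.22 = 0.36.
Capital: 0.42 × 5.01 = 2.1042 pp.
The human-capital index: 0.22 × 7.64 = 1.6808 pp.
Employment: 0.36 × 0.82 = 0.2952 pp.
Output growth = -0.89 + 4.0802 = 3.1902%.

3.190%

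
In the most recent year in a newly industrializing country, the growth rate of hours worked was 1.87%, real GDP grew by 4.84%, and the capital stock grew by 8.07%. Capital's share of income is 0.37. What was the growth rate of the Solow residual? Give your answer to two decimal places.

Labor's share = 1 − 0.37 = 0.63.
The capital stock: 0.37 × 8.07 = 2.9859 pp.
Hours worked: 0.63 × 1.87 = 1.1781 pp.
TFP growth = 4.84 − 4.164 = 0.676%.

0.68%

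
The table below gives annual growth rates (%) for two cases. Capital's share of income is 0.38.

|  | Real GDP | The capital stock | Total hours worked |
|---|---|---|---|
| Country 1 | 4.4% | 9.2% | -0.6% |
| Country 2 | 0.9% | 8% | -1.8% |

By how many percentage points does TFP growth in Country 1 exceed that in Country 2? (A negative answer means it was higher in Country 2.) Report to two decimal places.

2.30 percentage points

Labor's share = 1 − 0.38 = 0.62.
Country 1: TFP = 4.4 − 3.496 + 0.372 = 1.276%.
Country 2: TFP = 0.9 − 3.04 + 1.116 = -1.024%.
Difference = 1.276 − (-1.024) = 2.3 pp.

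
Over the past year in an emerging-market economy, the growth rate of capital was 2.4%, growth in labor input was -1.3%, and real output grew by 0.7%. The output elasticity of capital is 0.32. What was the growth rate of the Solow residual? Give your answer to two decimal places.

Labor's share = 1 − 0.32 = 0.68.
Capital: 0.32 × 2.4 = 0.768 pp.
Labor input: 0.68 × (-1.3) = -0.884 pp.
TFP growth = 0.7 + 0.116 = 0.816%.

The Solow residual grew 0.82%.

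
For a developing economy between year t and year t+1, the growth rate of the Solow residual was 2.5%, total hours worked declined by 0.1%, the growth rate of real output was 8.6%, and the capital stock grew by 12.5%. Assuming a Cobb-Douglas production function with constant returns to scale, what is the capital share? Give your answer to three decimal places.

gY = gA + α·gK + (1−α)·gL, so gY − gA − gL = α(gK − gL).
8.6 − 2.5 + 0.1 = α × (12.5 − (-0.1)).
6.2 = 12.6 α, so α = 0.49206.

α = 0.492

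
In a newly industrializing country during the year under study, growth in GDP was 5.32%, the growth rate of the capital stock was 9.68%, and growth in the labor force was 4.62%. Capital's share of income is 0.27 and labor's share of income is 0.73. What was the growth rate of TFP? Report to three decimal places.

-0.666%

Labor's share = 1 − 0.27 = 0.73.
The capital stock: 0.27 × 9.68 = 2.6136 pp.
The labor force: 0.73 × 4.62 = 3.3726 pp.
TFP growth = 5.32 − 5.9862 = -0.6662%.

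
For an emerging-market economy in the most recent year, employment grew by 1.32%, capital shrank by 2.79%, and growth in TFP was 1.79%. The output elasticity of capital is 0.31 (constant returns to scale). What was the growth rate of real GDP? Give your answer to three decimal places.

Labor's share = 1 − 0.31 = 0.69.
Capital: 0.31 × (-2.79) = -0.8649 pp.
Employment: 0.69 × 1.32 = 0.9108 pp.
Output growth = 1.79 + 0.0459 = 1.8359%.

1.836%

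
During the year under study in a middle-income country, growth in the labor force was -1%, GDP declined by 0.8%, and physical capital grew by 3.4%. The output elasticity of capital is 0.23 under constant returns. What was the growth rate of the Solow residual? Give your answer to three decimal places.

Labor's share = 1 − 0.23 = 0.77.
Physical capital: 0.23 × 3.4 = 0.782 pp.
The labor force: 0.77 × (-1) = -0.77 pp.
TFP growth = -0.8 − 0.012 = -0.812%.

-0.812%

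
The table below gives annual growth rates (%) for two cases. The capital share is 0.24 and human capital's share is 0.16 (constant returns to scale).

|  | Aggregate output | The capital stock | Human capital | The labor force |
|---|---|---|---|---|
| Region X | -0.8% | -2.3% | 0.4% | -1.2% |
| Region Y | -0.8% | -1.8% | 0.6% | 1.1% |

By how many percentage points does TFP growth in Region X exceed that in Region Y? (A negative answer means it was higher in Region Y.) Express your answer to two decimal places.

Labor's share = 1 − 0.24 − 0.16 = 0.6.
Region X: TFP = -0.8 + 0.552 − 0.064 + 0.72 = 0.408%.
Region Y: TFP = -0.8 + 0.432 − 0.096 − 0.66 = -1.124%.
Difference = 0.408 − (-1.124) = 1.532 pp.

1.53 percentage points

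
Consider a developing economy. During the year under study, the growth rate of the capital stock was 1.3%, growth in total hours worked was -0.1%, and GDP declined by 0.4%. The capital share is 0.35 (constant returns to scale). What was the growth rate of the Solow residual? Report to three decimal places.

-0.790%

Labor's share = 1 − 0.35 = 0.65.
The capital stock: 0.35 × 1.3 = 0.455 pp.
Total hours worked: 0.65 × (-0.1) = -0.065 pp.
TFP growth = -0.4 − 0.39 = -0.79%.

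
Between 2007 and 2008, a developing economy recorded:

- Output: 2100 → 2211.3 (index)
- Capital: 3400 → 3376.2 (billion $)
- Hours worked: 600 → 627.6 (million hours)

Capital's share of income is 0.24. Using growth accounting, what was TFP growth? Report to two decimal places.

Output growth = (2211.3 − 2100) / 2100 = 5.3%.
Capital growth = (3376.2 − 3400) / 3400 = -0.7%.
Hours worked growth = (627.6 − 600) / 600 = 4.6%.
Labor's share = 1 − 0.24 = 0.76.
Capital: 0.24 × (-0.7) = -0.168 pp.
Hours worked: 0.76 × 4.6 = 3.496 pp.
TFP growth = 5.3 − 3.328 = 1.972%.

1.97%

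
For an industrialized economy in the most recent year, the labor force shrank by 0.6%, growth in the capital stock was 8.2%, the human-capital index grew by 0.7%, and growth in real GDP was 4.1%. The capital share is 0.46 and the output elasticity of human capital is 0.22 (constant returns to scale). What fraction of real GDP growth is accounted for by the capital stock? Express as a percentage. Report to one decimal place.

The capital stock contributed 0.46 × 8.2 = 3.772 pp.
Share of growth = 3.772 / 4.1 × 100 = 92%.

The capital stock accounted for 92.0% of growth.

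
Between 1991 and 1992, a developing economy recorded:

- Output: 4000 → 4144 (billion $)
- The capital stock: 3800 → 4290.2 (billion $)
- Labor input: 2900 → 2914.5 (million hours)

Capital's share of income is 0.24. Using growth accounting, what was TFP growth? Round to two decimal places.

Output growth = (4144 − 4000) / 4000 = 3.6%.
The capital stock growth = (4290.2 − 3800) / 3800 = 12.9%.
Labor input growth = (2914.5 − 2900) / 2900 = 0.5%.
Labor's share = 1 − 0.24 = 0.76.
The capital stock: 0.24 × 12.9 = 3.096 pp.
Labor input: 0.76 × 0.5 = 0.38 pp.
TFP growth = 3.6 − 3.476 = 0.124%.

0.12%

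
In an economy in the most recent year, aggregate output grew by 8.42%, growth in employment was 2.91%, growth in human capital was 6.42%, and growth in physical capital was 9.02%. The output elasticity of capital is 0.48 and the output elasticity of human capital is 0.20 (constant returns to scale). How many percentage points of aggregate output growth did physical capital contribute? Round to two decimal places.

Contribution = share × growth = 0.48 × 9.02 = 4.3296 pp.

4.33 pp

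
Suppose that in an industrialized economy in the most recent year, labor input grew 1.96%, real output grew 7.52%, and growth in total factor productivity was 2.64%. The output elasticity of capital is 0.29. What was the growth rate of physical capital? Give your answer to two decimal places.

Labor's share = 1 − 0.29 = 0.71.
gY = gA + 0.71×1.96 + 0.29×g.
0.29×g = 7.52 − 2.64 − 1.3916 = 3.4884.
g = 3.4884 / 0.29 = 12.029%.

12.03%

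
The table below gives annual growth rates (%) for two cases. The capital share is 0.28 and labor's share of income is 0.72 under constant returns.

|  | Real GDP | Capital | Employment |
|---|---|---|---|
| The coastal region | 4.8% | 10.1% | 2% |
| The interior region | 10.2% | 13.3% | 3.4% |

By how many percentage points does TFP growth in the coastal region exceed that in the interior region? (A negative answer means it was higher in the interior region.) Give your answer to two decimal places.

-3.50 percentage points

Labor's share = 1 − 0.28 = 0.72.
The coastal region: TFP = 4.8 − 2.828 − 1.44 = 0.532%.
The interior region: TFP = 10.2 − 3.724 − 2.448 = 4.028%.
Difference = 0.532 − (4.028) = -3.496 pp.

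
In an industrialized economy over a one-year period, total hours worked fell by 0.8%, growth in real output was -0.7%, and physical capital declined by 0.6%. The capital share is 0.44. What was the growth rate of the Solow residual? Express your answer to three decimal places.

0.012%

Labor's share = 1 − 0.44 = 0.56.
Physical capital: 0.44 × (-0.6) = -0.264 pp.
Total hours worked: 0.56 × (-0.8) = -0.448 pp.
TFP growth = -0.7 + 0.712 = 0.012%.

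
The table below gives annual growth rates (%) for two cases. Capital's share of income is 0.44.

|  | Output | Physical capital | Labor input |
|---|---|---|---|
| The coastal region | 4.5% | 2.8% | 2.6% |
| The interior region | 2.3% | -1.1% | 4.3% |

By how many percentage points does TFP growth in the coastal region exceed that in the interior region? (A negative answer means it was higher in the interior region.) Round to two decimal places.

Labor's share = 1 − 0.44 = 0.56.
The coastal region: TFP = 4.5 − 1.232 − 1.456 = 1.812%.
The interior region: TFP = 2.3 + 0.484 − 2.408 = 0.376%.
Difference = 1.812 − (0.376) = 1.436 pp.

1.44 percentage points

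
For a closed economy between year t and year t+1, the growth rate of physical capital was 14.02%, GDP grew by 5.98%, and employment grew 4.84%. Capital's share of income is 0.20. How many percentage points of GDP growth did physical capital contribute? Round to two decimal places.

2.80 pp

Contribution = share × growth = 0.2 × 14.02 = 2.804 pp.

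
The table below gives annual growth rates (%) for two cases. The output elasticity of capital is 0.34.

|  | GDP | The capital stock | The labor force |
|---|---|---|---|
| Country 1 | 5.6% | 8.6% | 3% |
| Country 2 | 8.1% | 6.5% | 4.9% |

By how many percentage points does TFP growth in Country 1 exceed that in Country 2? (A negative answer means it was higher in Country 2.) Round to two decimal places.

-1.96 percentage points

Labor's share = 1 − 0.34 = 0.66.
Country 1: TFP = 5.6 − 2.924 − 1.98 = 0.696%.
Country 2: TFP = 8.1 − 2.21 − 3.234 = 2.656%.
Difference = 0.696 − (2.656) = -1.96 pp.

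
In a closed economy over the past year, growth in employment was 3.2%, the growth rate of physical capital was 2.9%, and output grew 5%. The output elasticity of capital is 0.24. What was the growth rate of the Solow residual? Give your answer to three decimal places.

The Solow residual grew 1.872%.

Labor's share = 1 − 0.24 = 0.76.
Physical capital: 0.24 × 2.9 = 0.696 pp.
Employment: 0.76 × 3.2 = 2.432 pp.
TFP growth = 5 − 3.128 = 1.872%.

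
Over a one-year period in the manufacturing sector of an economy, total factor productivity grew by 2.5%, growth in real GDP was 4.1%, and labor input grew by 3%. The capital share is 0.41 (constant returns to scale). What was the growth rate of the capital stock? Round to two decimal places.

-0.41%

Labor's share = 1 − 0.41 = 0.59.
gY = gA + 0.59×3 + 0.41×g.
0.41×g = 4.1 − 2.5 − 1.77 = -0.17.
g = -0.17 / 0.41 = -0.4146%.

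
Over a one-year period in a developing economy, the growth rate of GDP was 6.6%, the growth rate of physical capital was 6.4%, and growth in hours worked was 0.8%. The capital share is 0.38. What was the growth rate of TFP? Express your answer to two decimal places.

TFP growth was 3.67%.

Labor's share = 1 − 0.38 = 0.62.
Physical capital: 0.38 × 6.4 = 2.432 pp.
Hours worked: 0.62 × 0.8 = 0.496 pp.
TFP growth = 6.6 − 2.928 = 3.672%.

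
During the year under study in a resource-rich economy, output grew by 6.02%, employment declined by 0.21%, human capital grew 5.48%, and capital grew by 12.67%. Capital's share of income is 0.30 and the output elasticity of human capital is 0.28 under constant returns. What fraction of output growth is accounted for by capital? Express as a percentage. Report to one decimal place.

Capital accounted for 63.1% of growth.

Capital contributed 0.3 × 12.67 = 3.801 pp.
Share of growth = 3.801 / 6.02 × 100 = 63.14%.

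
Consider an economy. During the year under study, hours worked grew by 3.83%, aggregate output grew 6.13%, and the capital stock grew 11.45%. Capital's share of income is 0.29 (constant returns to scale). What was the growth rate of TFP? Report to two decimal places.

0.09%

Labor's share = 1 − 0.29 = 0.71.
The capital stock: 0.29 × 11.45 = 3.3205 pp.
Hours worked: 0.71 × 3.83 = 2.7193 pp.
TFP growth = 6.13 − 6.0398 = 0.0902%.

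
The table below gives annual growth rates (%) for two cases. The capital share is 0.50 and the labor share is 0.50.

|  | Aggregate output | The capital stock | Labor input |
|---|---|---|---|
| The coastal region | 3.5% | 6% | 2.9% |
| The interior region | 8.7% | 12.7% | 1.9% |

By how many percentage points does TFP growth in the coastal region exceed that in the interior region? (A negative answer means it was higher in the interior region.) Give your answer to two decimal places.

Labor's share = 1 − 0.5 = 0.5.
The coastal region: TFP = 3.5 − 3 − 1.45 = -0.95%.
The interior region: TFP = 8.7 − 6.35 − 0.95 = 1.4%.
Difference = -0.95 − (1.4) = -2.35 pp.

-2.35 percentage points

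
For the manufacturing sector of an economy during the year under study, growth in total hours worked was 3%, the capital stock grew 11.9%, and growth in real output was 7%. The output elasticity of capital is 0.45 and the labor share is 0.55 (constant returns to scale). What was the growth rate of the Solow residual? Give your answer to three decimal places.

-0.005%

Labor's share = 1 − 0.45 = 0.55.
The capital stock: 0.45 × 11.9 = 5.355 pp.
Total hours worked: 0.55 × 3 = 1.65 pp.
TFP growth = 7 − 7.005 = -0.005%.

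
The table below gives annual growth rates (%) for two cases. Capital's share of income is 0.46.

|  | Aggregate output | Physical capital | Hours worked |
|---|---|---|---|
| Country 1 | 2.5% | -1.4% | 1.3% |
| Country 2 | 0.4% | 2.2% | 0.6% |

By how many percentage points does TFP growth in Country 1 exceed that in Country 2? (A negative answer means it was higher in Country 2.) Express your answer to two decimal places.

Labor's share = 1 − 0.46 = 0.54.
Country 1: TFP = 2.5 + 0.644 − 0.702 = 2.442%.
Country 2: TFP = 0.4 − 1.012 − 0.324 = -0.936%.
Difference = 2.442 − (-0.936) = 3.378 pp.

3.38 percentage points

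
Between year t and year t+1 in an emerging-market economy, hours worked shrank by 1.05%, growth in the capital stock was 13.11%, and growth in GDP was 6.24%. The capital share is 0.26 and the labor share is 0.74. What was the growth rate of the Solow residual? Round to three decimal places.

Labor's share = 1 − 0.26 = 0.74.
The capital stock: 0.26 × 13.11 = 3.4086 pp.
Hours worked: 0.74 × (-1.05) = -0.777 pp.
TFP growth = 6.24 − 2.6316 = 3.6084%.

The Solow residual growth was 3.608%.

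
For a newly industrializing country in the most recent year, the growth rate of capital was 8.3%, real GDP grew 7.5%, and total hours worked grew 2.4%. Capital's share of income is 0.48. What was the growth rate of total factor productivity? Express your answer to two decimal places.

2.27%

Labor's share = 1 − 0.48 = 0.52.
Capital: 0.48 × 8.3 = 3.984 pp.
Total hours worked: 0.52 × 2.4 = 1.248 pp.
TFP growth = 7.5 − 5.232 = 2.268%.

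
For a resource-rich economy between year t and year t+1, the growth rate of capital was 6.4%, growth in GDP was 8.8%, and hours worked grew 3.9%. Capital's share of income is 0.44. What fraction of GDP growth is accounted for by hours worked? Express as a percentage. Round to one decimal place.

Hours worked accounted for 24.8% of growth.

Labor's share = 1 − 0.44 = 0.56.
Hours worked contributed 0.56 × 3.9 = 2.184 pp.
Share of growth = 2.184 / 8.8 × 100 = 24.818%.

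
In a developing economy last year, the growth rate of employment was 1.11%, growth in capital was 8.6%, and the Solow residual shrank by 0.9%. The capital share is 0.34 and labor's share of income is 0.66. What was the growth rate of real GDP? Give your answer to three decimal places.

Labor's share = 1 − 0.34 = 0.66.
Capital: 0.34 × 8.6 = 2.924 pp.
Employment: 0.66 × 1.11 = 0.7326 pp.
Output growth = -0.9 + 3.6566 = 2.7566%.

2.757%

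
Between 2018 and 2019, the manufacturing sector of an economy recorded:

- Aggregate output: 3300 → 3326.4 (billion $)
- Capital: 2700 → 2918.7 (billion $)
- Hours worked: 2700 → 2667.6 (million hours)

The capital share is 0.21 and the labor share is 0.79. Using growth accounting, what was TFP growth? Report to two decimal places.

Aggregate output growth = (3326.4 − 3300) / 3300 = 0.8%.
Capital growth = (2918.7 − 2700) / 2700 = 8.1%.
Hours worked growth = (2667.6 − 2700) / 2700 = -1.2%.
Labor's share = 1 − 0.21 = 0.79.
Capital: 0.21 × 8.1 = 1.701 pp.
Hours worked: 0.79 × (-1.2) = -0.948 pp.
TFP growth = 0.8 − 0.753 = 0.047%.

0.05%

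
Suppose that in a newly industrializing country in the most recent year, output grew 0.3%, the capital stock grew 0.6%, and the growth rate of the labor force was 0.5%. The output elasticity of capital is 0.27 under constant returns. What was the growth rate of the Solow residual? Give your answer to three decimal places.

-0.227%

Labor's share = 1 − 0.27 = 0.73.
The capital stock: 0.27 × 0.6 = 0.162 pp.
The labor force: 0.73 × 0.5 = 0.365 pp.
TFP growth = 0.3 − 0.527 = -0.227%.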